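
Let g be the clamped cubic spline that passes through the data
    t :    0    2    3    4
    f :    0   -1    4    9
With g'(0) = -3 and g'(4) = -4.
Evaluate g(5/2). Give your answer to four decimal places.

Write m_i for g''(x_i). With h_i = 2, 1, 1 and divided differences Δ_i = -1/2, 5, 5, the continuity of g' gives the tridiagonal system
  2·m_0 + 6·m_1 + 1·m_2 = 6(Δ_1 - Δ_0) = 33
  1·m_1 + 4·m_2 + 1·m_3 = 6(Δ_2 - Δ_1) = 0
Clamped end conditions give two more equations: 2h_0·m_0 + h_0·m_1 = 6(Δ_0 - g'(0)) = 15 and h_2·m_2 + 2h_2·m_3 = 6(g'(4) - Δ_2) = -54.
Solving the tridiagonal system: m_0 = 41/22, m_1 = 83/22, m_2 = 73/11, m_3 = -667/22.
On [2, 3], g(t) = -1 + 29/11·(t - 2) + 83/44·(t - 2)² + 21/44·(t - 2)³.
With (t - 2) = 1/2: g(5/2) = 299/352.

0.8494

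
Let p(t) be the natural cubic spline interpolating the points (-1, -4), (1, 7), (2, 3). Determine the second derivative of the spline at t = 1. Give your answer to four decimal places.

Put m_i = p'' at the i-th knot. Here h = (2, 1) and Δ = (11/2, -4), so the interior equations h_(i-1)·m_(i-1) + 2(h_(i-1)+h_i)·m_i + h_i·m_(i+1) = 6(Δ_i − Δ_(i-1)) read
  2·m_0 + 6·m_1 + 1·m_2 = 6(Δ_1 - Δ_0) = -57
Natural end conditions: m_0 = m_2 = 0.
Forward elimination and back-substitution give m_0 = 0, m_1 = -19/2, m_2 = 0.

-9.5000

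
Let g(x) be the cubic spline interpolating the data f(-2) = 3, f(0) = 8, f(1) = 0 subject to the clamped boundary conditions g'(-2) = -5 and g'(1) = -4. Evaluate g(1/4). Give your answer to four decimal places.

6.2930

With σ_i denoting the second derivative at x_i, h_i = 2, 1, and Δ_i = (y_(i+1) − y_i)/h_i = 5/2, -8:
  2·σ_0 + 6·σ_1 + 1·σ_2 = 6(Δ_1 - Δ_0) = -63
Clamped end conditions give two more equations: 2h_0·σ_0 + h_0·σ_1 = 6(Δ_0 - g'(-2)) = 45 and h_1·σ_1 + 2h_1·σ_2 = 6(g'(1) - Δ_1) = 24.
Hence σ_0 = 265/12, σ_1 = -65/3, σ_2 = 137/6.
On [0, 1], g(x) = 8 - 55/12·x - 65/6·x² + 89/12·x³.
With x = 1/4: g(1/4) = 1611/256.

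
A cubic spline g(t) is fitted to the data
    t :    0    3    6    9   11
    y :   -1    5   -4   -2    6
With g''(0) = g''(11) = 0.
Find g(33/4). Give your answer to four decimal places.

-3.9474

Write σ_i for g''(x_i). With h_i = 3, 3, 3, 2 and divided differences Δ_i = 2, -3, 2/3, 4, the continuity of g' gives the tridiagonal system
  3·σ_0 + 12·σ_1 + 3·σ_2 = 6(Δ_1 - Δ_0) = -30
  3·σ_1 + 12·σ_2 + 3·σ_3 = 6(Δ_2 - Δ_1) = 22
  3·σ_2 + 10·σ_3 + 2·σ_4 = 6(Δ_3 - Δ_2) = 20
Natural end conditions: σ_0 = σ_4 = 0.
Solving: σ_0 = 0, σ_1 = -635/207, σ_2 = 470/207, σ_3 = 91/69, σ_4 = 0.
On [6, 9], g(t) = -4 - 937/414·(t - 6) + 235/207·(t - 6)² - 197/3726·(t - 6)³.
With (t - 6) = 9/4: g(33/4) = -11621/2944.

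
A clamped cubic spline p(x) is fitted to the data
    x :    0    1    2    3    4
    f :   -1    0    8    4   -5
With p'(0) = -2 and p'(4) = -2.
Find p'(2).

Let M_i = p''(x_i). Step sizes h_i = 1, 1, 1, 1; slopes of the chords Δ_i = (y_(i+1) - y_i)/h_i = 1, 8, -4, -9.
  1·M_0 + 4·M_1 + 1·M_2 = 6(Δ_1 - Δ_0) = 42
  1·M_1 + 4·M_2 + 1·M_3 = 6(Δ_2 - Δ_1) = -72
  1·M_2 + 4·M_3 + 1·M_4 = 6(Δ_3 - Δ_2) = -30
Clamped end conditions give two more equations: 2h_0·M_0 + h_0·M_1 = 6(Δ_0 - p'(0)) = 18 and h_3·M_3 + 2h_3·M_4 = 6(p'(4) - Δ_3) = 42.
Solving: M_0 = 3/2, M_1 = 15, M_2 = -39/2, M_3 = -9, M_4 = 51/2.
On [2, 3], p'(x) = b_2 + 2c_2·(x - 2) + 3d_2·(x - 2)² with b_2 = Δ_2 - h_2(2M_2 + M_3)/6 = 4, c_2 = M_2/2 = -39/4, d_2 = (M_3 - M_2)/(6h_2) = 7/4. So p'(2) = 4.

4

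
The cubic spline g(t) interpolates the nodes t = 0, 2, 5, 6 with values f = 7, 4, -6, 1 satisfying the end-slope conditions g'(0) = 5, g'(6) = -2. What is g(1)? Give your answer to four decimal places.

Put M_i = g'' at the i-th knot. Here h = (2, 3, 1) and Δ = (-3/2, -10/3, 7), so the interior equations h_(i-1)·M_(i-1) + 2(h_(i-1)+h_i)·M_i + h_i·M_(i+1) = 6(Δ_i − Δ_(i-1)) read
  2·M_0 + 10·M_1 + 3·M_2 = 6(Δ_1 - Δ_0) = -11
  3·M_1 + 8·M_2 + 1·M_3 = 6(Δ_2 - Δ_1) = 62
Clamped end conditions give two more equations: 2h_0·M_0 + h_0·M_1 = 6(Δ_0 - g'(0)) = -39 and h_2·M_2 + 2h_2·M_3 = 6(g'(6) - Δ_2) = -54.
Forward elimination and back-substitution give M_0 = -625/78, M_1 = -271/78, M_2 = 517/39, M_3 = -2623/78.
On [0, 2], g(t) = 7 + 5·t - 625/156·t² + 59/156·t³.
With t = 1: g(1) = 653/78.

8.3718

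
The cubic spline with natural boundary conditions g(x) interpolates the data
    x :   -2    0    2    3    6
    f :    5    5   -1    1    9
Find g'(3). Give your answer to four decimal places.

Put M_i = g'' at the i-th knot. Here h = (2, 2, 1, 3) and Δ = (0, -3, 2, 8/3), so the interior equations h_(i-1)·M_(i-1) + 2(h_(i-1)+h_i)·M_i + h_i·M_(i+1) = 6(Δ_i − Δ_(i-1)) read
  2·M_0 + 8·M_1 + 2·M_2 = 6(Δ_1 - Δ_0) = -18
  2·M_1 + 6·M_2 + 1·M_3 = 6(Δ_2 - Δ_1) = 30
  1·M_2 + 8·M_3 + 3·M_4 = 6(Δ_3 - Δ_2) = 4
Natural end conditions: M_0 = M_4 = 0.
Solving: M_0 = 0, M_1 = -659/172, M_2 = 272/43, M_3 = -25/86, M_4 = 0.
On [3, 6], g'(x) = b_3 + 2c_3·(x - 3) + 3d_3·(x - 3)² with b_3 = Δ_3 - h_3(2M_3 + M_4)/6 = 763/258, c_3 = M_3/2 = -25/172, d_3 = (M_4 - M_3)/(6h_3) = 25/1548. So g'(3) = 763/258.

2.9574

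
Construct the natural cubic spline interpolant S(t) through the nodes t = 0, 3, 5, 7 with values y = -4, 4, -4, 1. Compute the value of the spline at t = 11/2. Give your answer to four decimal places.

With σ_i denoting the second derivative at x_i, h_i = 3, 2, 2, and Δ_i = (y_(i+1) − y_i)/h_i = 8/3, -4, 5/2:
  3·σ_0 + 10·σ_1 + 2·σ_2 = 6(Δ_1 - Δ_0) = -40
  2·σ_1 + 8·σ_2 + 2·σ_3 = 6(Δ_2 - Δ_1) = 39
Natural end conditions: σ_0 = σ_3 = 0.
Hence σ_0 = 0, σ_1 = -199/38, σ_2 = 235/38, σ_3 = 0.
On [5, 7], S(t) = -4 - 185/114·(t - 5) + 235/76·(t - 5)² - 235/456·(t - 5)³.
With (t - 5) = 1/2: S(11/2) = -4989/1216.

-4.1028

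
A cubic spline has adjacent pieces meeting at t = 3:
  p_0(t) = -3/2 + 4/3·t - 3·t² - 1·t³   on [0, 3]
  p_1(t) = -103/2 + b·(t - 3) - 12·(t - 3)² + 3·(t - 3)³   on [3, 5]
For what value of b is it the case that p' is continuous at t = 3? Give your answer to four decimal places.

p_0'(t) = 4/3 - 6·t - 3·t², so p_0'(3) = -131/3. On the right, p_1'(3) = b, so b = -131/3.

-43.6667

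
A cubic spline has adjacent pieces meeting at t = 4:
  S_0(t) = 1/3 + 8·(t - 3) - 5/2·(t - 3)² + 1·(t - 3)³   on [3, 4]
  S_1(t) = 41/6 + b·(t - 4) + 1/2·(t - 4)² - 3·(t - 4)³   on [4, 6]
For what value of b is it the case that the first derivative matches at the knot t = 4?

S_0'(t) = 8 - 5·(t - 3) + 3·(t - 3)², so S_0'(4) = 6. On the right, S_1'(4) = b, so b = 6.

6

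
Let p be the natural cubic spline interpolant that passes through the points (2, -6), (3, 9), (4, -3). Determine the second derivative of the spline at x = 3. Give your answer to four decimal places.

Write M_i for p''(x_i). With h_i = 1, 1 and divided differences Δ_i = 15, -12, the continuity of p' gives the tridiagonal system
  1·M_0 + 4·M_1 + 1·M_2 = 6(Δ_1 - Δ_0) = -162
Natural end conditions: M_0 = M_2 = 0.
Hence M_0 = 0, M_1 = -81/2, M_2 = 0.

-40.5000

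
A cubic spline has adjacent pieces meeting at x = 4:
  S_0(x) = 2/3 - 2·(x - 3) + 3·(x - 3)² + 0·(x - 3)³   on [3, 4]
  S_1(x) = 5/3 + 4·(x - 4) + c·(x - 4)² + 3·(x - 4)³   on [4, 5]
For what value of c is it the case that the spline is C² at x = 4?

3

S_0''(x) = 6 + 0·(x - 3), so S_0''(4) = 6. On the right, S_1''(4) = 2c, so c = 3.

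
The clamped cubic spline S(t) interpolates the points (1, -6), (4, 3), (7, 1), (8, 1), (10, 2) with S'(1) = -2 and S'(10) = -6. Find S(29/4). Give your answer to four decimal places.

0.7562

Put M_i = S'' at the i-th knot. Here h = (3, 3, 1, 2) and Δ = (3, -2/3, 0, 1/2), so the interior equations h_(i-1)·M_(i-1) + 2(h_(i-1)+h_i)·M_i + h_i·M_(i+1) = 6(Δ_i − Δ_(i-1)) read
  3·M_0 + 12·M_1 + 3·M_2 = 6(Δ_1 - Δ_0) = -22
  3·M_1 + 8·M_2 + 1·M_3 = 6(Δ_2 - Δ_1) = 4
  1·M_2 + 6·M_3 + 2·M_4 = 6(Δ_3 - Δ_2) = 3
Clamped end conditions give two more equations: 2h_0·M_0 + h_0·M_1 = 6(Δ_0 - S'(1)) = 30 and h_3·M_3 + 2h_3·M_4 = 6(S'(10) - Δ_3) = -39.
Solving: M_0 = 1129/162, M_1 = -319/81, M_2 = 235/162, M_3 = 341/81, M_4 = -3841/324.
On [7, 8], S(t) = 1 - 32/27·(t - 7) + 235/324·(t - 7)² + 149/324·(t - 7)³.
With (t - 7) = 1/4: S(29/4) = 5227/6912.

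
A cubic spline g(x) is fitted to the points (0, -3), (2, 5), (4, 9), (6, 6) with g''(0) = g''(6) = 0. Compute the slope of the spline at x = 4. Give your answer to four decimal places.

0.1000

Let m_i = g''(x_i). Step sizes h_i = 2, 2, 2; slopes of the chords Δ_i = (y_(i+1) - y_i)/h_i = 4, 2, -3/2.
  2·m_0 + 8·m_1 + 2·m_2 = 6(Δ_1 - Δ_0) = -12
  2·m_1 + 8·m_2 + 2·m_3 = 6(Δ_2 - Δ_1) = -21
Natural end conditions: m_0 = m_3 = 0.
Solving the tridiagonal system: m_0 = 0, m_1 = -9/10, m_2 = -12/5, m_3 = 0.
On [4, 6], g'(x) = b_2 + 2c_2·(x - 4) + 3d_2·(x - 4)² with b_2 = Δ_2 - h_2(2m_2 + m_3)/6 = 1/10, c_2 = m_2/2 = -6/5, d_2 = (m_3 - m_2)/(6h_2) = 1/5. So g'(4) = 1/10.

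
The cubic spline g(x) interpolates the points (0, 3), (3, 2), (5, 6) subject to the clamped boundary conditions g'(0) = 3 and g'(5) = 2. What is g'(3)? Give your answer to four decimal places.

Write m_i for g''(x_i). With h_i = 3, 2 and divided differences Δ_i = -1/3, 2, the continuity of g' gives the tridiagonal system
  3·m_0 + 10·m_1 + 2·m_2 = 6(Δ_1 - Δ_0) = 14
Clamped end conditions give two more equations: 2h_0·m_0 + h_0·m_1 = 6(Δ_0 - g'(0)) = -20 and h_1·m_1 + 2h_1·m_2 = 6(g'(5) - Δ_1) = 0.
Hence m_0 = -74/15, m_1 = 16/5, m_2 = -8/5.
On [3, 5], g'(x) = b_1 + 2c_1·(x - 3) + 3d_1·(x - 3)² with b_1 = Δ_1 - h_1(2m_1 + m_2)/6 = 2/5, c_1 = m_1/2 = 8/5, d_1 = (m_2 - m_1)/(6h_1) = -2/5. So g'(3) = 2/5.

0.4000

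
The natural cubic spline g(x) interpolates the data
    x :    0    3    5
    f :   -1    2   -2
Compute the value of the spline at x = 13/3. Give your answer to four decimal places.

-0.3111

Let M_i = g''(x_i). Step sizes h_i = 3, 2; slopes of the chords Δ_i = (y_(i+1) - y_i)/h_i = 1, -2.
  3·M_0 + 10·M_1 + 2·M_2 = 6(Δ_1 - Δ_0) = -18
Natural end conditions: M_0 = M_2 = 0.
Solving: M_0 = 0, M_1 = -9/5, M_2 = 0.
On [3, 5], g(x) = 2 - 4/5·(x - 3) - 9/10·(x - 3)² + 3/20·(x - 3)³.
With (x - 3) = 4/3: g(13/3) = -14/45.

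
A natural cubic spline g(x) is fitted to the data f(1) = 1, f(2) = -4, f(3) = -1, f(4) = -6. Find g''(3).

-16

Let M_i = g''(x_i). Step sizes h_i = 1, 1, 1; slopes of the chords Δ_i = (y_(i+1) - y_i)/h_i = -5, 3, -5.
  1·M_0 + 4·M_1 + 1·M_2 = 6(Δ_1 - Δ_0) = 48
  1·M_1 + 4·M_2 + 1·M_3 = 6(Δ_2 - Δ_1) = -48
Natural end conditions: M_0 = M_3 = 0.
Hence M_0 = 0, M_1 = 16, M_2 = -16, M_3 = 0.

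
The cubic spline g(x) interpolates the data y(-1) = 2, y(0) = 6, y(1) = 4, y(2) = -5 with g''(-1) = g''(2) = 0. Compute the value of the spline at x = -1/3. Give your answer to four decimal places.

5.0864

With M_i denoting the second derivative at x_i, h_i = 1, 1, 1, and Δ_i = (y_(i+1) − y_i)/h_i = 4, -2, -9:
  1·M_0 + 4·M_1 + 1·M_2 = 6(Δ_1 - Δ_0) = -36
  1·M_1 + 4·M_2 + 1·M_3 = 6(Δ_2 - Δ_1) = -42
Natural end conditions: M_0 = M_3 = 0.
Hence M_0 = 0, M_1 = -34/5, M_2 = -44/5, M_3 = 0.
On [-1, 0], g(x) = 2 + 77/15·(x + 1) + 0·(x + 1)² - 17/15·(x + 1)³.
With (x + 1) = 2/3: g(-1/3) = 412/81.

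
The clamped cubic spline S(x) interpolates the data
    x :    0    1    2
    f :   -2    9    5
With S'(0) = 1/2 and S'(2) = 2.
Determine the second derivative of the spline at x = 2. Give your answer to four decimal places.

Write σ_i for S''(x_i). With h_i = 1, 1 and divided differences Δ_i = 11, -4, the continuity of S' gives the tridiagonal system
  1·σ_0 + 4·σ_1 + 1·σ_2 = 6(Δ_1 - Δ_0) = -90
Clamped end conditions give two more equations: 2h_0·σ_0 + h_0·σ_1 = 6(Δ_0 - S'(0)) = 63 and h_1·σ_1 + 2h_1·σ_2 = 6(S'(2) - Δ_1) = 36.
Forward elimination and back-substitution give σ_0 = 219/4, σ_1 = -93/2, σ_2 = 165/4.

41.2500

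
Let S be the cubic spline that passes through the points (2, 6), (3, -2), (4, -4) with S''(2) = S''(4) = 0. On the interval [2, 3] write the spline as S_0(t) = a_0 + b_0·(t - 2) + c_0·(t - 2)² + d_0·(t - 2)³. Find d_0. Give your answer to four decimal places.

1.5000

Let M_i = S''(x_i). Step sizes h_i = 1, 1; slopes of the chords Δ_i = (y_(i+1) - y_i)/h_i = -8, -2.
  1·M_0 + 4·M_1 + 1·M_2 = 6(Δ_1 - Δ_0) = 36
Natural end conditions: M_0 = M_2 = 0.
Hence M_0 = 0, M_1 = 9, M_2 = 0.
On [2, 3], with S_0(t) = a_0 + b_0·(t - 2) + c_0·(t - 2)² + d_0·(t - 2)³: c_0 = M_0/2 = 0, d_0 = (M_1 - M_0)/(6h_0) = 3/2, b_0 = Δ_0 - h_0(2M_0 + M_1)/6 = -19/2.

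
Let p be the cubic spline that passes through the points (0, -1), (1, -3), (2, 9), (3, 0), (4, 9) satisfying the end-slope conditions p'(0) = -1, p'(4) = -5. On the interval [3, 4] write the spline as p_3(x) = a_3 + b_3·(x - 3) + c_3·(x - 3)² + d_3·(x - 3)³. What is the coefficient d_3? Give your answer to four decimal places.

-21.7500

Let σ_i = p''(x_i). Step sizes h_i = 1, 1, 1, 1; slopes of the chords Δ_i = (y_(i+1) - y_i)/h_i = -2, 12, -9, 9.
  1·σ_0 + 4·σ_1 + 1·σ_2 = 6(Δ_1 - Δ_0) = 84
  1·σ_1 + 4·σ_2 + 1·σ_3 = 6(Δ_2 - Δ_1) = -126
  1·σ_2 + 4·σ_3 + 1·σ_4 = 6(Δ_3 - Δ_2) = 108
Clamped end conditions give two more equations: 2h_0·σ_0 + h_0·σ_1 = 6(Δ_0 - p'(0)) = -6 and h_3·σ_3 + 2h_3·σ_4 = 6(p'(4) - Δ_3) = -84.
Solving: σ_0 = -47/2, σ_1 = 41, σ_2 = -113/2, σ_3 = 59, σ_4 = -143/2.
On [3, 4], with p_3(x) = a_3 + b_3·(x - 3) + c_3·(x - 3)² + d_3·(x - 3)³: c_3 = σ_3/2 = 59/2, d_3 = (σ_4 - σ_3)/(6h_3) = -87/4, b_3 = Δ_3 - h_3(2σ_3 + σ_4)/6 = 5/4.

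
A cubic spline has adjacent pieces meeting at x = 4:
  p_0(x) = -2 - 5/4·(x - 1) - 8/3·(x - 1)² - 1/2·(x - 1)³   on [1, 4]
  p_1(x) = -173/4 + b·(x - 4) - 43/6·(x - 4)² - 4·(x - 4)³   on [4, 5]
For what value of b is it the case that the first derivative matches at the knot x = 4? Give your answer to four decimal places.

-30.7500

p_0'(x) = -5/4 - 16/3·(x - 1) - 3/2·(x - 1)², so p_0'(4) = -123/4. On the right, p_1'(4) = b, so b = -123/4.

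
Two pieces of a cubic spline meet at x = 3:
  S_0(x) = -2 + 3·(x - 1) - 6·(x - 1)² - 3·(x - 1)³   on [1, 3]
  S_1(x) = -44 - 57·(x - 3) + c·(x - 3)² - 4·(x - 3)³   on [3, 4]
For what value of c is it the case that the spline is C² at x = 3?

-24

S_0''(x) = -12 - 18·(x - 1), so S_0''(3) = -48. On the right, S_1''(3) = 2c, so c = -24.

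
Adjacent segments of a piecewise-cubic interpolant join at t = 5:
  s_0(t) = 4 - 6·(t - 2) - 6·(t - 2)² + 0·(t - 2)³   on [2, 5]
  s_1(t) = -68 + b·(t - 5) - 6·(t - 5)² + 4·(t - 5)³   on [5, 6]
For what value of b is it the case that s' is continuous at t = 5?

-42

s_0'(t) = -6 - 12·(t - 2) + 0·(t - 2)², so s_0'(5) = -42. On the right, s_1'(5) = b, so b = -42.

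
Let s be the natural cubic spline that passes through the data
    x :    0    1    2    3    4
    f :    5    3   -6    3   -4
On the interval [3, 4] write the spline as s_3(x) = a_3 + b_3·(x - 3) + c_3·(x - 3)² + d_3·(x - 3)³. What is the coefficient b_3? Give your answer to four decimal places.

4.3929

Let M_i = s''(x_i). Step sizes h_i = 1, 1, 1, 1; slopes of the chords Δ_i = (y_(i+1) - y_i)/h_i = -2, -9, 9, -7.
  1·M_0 + 4·M_1 + 1·M_2 = 6(Δ_1 - Δ_0) = -42
  1·M_1 + 4·M_2 + 1·M_3 = 6(Δ_2 - Δ_1) = 108
  1·M_2 + 4·M_3 + 1·M_4 = 6(Δ_3 - Δ_2) = -96
Natural end conditions: M_0 = M_4 = 0.
Hence M_0 = 0, M_1 = -579/28, M_2 = 285/7, M_3 = -957/28, M_4 = 0.
On [3, 4], with s_3(x) = a_3 + b_3·(x - 3) + c_3·(x - 3)² + d_3·(x - 3)³: c_3 = M_3/2 = -957/56, d_3 = (M_4 - M_3)/(6h_3) = 319/56, b_3 = Δ_3 - h_3(2M_3 + M_4)/6 = 123/28.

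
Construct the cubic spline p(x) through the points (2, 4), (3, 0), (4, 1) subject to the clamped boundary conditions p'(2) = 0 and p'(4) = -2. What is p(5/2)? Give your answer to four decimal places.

2.2188

With σ_i denoting the second derivative at x_i, h_i = 1, 1, and Δ_i = (y_(i+1) − y_i)/h_i = -4, 1:
  1·σ_0 + 4·σ_1 + 1·σ_2 = 6(Δ_1 - Δ_0) = 30
Clamped end conditions give two more equations: 2h_0·σ_0 + h_0·σ_1 = 6(Δ_0 - p'(2)) = -24 and h_1·σ_1 + 2h_1·σ_2 = 6(p'(4) - Δ_1) = -18.
Solving the tridiagonal system: σ_0 = -41/2, σ_1 = 17, σ_2 = -35/2.
On [2, 3], p(x) = 4 + 0·(x - 2) - 41/4·(x - 2)² + 25/4·(x - 2)³.
With (x - 2) = 1/2: p(5/2) = 71/32.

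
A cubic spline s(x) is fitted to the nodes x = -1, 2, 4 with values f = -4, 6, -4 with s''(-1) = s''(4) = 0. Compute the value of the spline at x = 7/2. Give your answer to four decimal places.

-0.7188

Let m_i = s''(x_i). Step sizes h_i = 3, 2; slopes of the chords Δ_i = (y_(i+1) - y_i)/h_i = 10/3, -5.
  3·m_0 + 10·m_1 + 2·m_2 = 6(Δ_1 - Δ_0) = -50
Natural end conditions: m_0 = m_2 = 0.
Forward elimination and back-substitution give m_0 = 0, m_1 = -5, m_2 = 0.
On [2, 4], s(x) = 6 - 5/3·(x - 2) - 5/2·(x - 2)² + 5/12·(x - 2)³.
With (x - 2) = 3/2: s(7/2) = -23/32.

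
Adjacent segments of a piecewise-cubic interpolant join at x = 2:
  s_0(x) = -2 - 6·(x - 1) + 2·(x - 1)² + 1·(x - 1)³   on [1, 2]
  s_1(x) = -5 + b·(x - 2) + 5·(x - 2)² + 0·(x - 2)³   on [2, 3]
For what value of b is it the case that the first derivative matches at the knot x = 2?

s_0'(x) = -6 + 4·(x - 1) + 3·(x - 1)², so s_0'(2) = 1. On the right, s_1'(2) = b, so b = 1.

1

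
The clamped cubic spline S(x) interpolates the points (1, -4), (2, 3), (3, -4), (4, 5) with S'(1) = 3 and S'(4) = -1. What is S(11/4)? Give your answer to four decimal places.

-3.2563

Write m_i for S''(x_i). With h_i = 1, 1, 1 and divided differences Δ_i = 7, -7, 9, the continuity of S' gives the tridiagonal system
  1·m_0 + 4·m_1 + 1·m_2 = 6(Δ_1 - Δ_0) = -84
  1·m_1 + 4·m_2 + 1·m_3 = 6(Δ_2 - Δ_1) = 96
Clamped end conditions give two more equations: 2h_0·m_0 + h_0·m_1 = 6(Δ_0 - S'(1)) = 24 and h_2·m_2 + 2h_2·m_3 = 6(S'(4) - Δ_2) = -60.
Solving the tridiagonal system: m_0 = 488/15, m_1 = -616/15, m_2 = 716/15, m_3 = -808/15.
On [2, 3], S(x) = 3 - 19/15·(x - 2) - 308/15·(x - 2)² + 74/5·(x - 2)³.
With (x - 2) = 3/4: S(11/4) = -521/160.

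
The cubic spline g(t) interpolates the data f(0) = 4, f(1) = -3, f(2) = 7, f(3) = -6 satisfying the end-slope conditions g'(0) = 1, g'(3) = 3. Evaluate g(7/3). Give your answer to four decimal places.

2.8543

Put M_i = g'' at the i-th knot. Here h = (1, 1, 1) and Δ = (-7, 10, -13), so the interior equations h_(i-1)·M_(i-1) + 2(h_(i-1)+h_i)·M_i + h_i·M_(i+1) = 6(Δ_i − Δ_(i-1)) read
  1·M_0 + 4·M_1 + 1·M_2 = 6(Δ_1 - Δ_0) = 102
  1·M_1 + 4·M_2 + 1·M_3 = 6(Δ_2 - Δ_1) = -138
Clamped end conditions give two more equations: 2h_0·M_0 + h_0·M_1 = 6(Δ_0 - g'(0)) = -48 and h_2·M_2 + 2h_2·M_3 = 6(g'(3) - Δ_2) = 96.
Hence M_0 = -778/15, M_1 = 836/15, M_2 = -1036/15, M_3 = 1238/15.
On [2, 3], g(t) = 7 - 56/15·(t - 2) - 518/15·(t - 2)² + 379/15·(t - 2)³.
With (t - 2) = 1/3: g(7/3) = 1156/405.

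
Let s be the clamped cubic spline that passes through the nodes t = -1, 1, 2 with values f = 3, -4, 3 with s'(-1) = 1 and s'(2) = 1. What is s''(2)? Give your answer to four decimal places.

-28.5000

With σ_i denoting the second derivative at x_i, h_i = 2, 1, and Δ_i = (y_(i+1) − y_i)/h_i = -7/2, 7:
  2·σ_0 + 6·σ_1 + 1·σ_2 = 6(Δ_1 - Δ_0) = 63
Clamped end conditions give two more equations: 2h_0·σ_0 + h_0·σ_1 = 6(Δ_0 - s'(-1)) = -27 and h_1·σ_1 + 2h_1·σ_2 = 6(s'(2) - Δ_1) = -36.
Forward elimination and back-substitution give σ_0 = -69/4, σ_1 = 21, σ_2 = -57/2.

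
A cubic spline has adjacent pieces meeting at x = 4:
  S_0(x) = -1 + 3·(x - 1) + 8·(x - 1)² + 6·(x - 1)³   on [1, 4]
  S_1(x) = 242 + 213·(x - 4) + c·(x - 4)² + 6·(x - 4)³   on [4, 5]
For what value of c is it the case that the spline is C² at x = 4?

S_0''(x) = 16 + 36·(x - 1), so S_0''(4) = 124. On the right, S_1''(4) = 2c, so c = 62.

62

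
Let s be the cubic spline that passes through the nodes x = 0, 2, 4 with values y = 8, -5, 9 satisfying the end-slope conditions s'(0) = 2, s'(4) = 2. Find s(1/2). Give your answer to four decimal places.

6.5898

Put M_i = s'' at the i-th knot. Here h = (2, 2) and Δ = (-13/2, 7), so the interior equations h_(i-1)·M_(i-1) + 2(h_(i-1)+h_i)·M_i + h_i·M_(i+1) = 6(Δ_i − Δ_(i-1)) read
  2·M_0 + 8·M_1 + 2·M_2 = 6(Δ_1 - Δ_0) = 81
Clamped end conditions give two more equations: 2h_0·M_0 + h_0·M_1 = 6(Δ_0 - s'(0)) = -51 and h_1·M_1 + 2h_1·M_2 = 6(s'(4) - Δ_1) = -30.
Solving the tridiagonal system: M_0 = -183/8, M_1 = 81/4, M_2 = -141/8.
On [0, 2], s(x) = 8 + 2·x - 183/16·x² + 115/32·x³.
With x = 1/2: s(1/2) = 1687/256.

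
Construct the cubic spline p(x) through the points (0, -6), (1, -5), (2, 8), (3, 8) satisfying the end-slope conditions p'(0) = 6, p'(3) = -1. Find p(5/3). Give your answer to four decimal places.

Let σ_i = p''(x_i). Step sizes h_i = 1, 1, 1; slopes of the chords Δ_i = (y_(i+1) - y_i)/h_i = 1, 13, 0.
  1·σ_0 + 4·σ_1 + 1·σ_2 = 6(Δ_1 - Δ_0) = 72
  1·σ_1 + 4·σ_2 + 1·σ_3 = 6(Δ_2 - Δ_1) = -78
Clamped end conditions give two more equations: 2h_0·σ_0 + h_0·σ_1 = 6(Δ_0 - p'(0)) = -30 and h_2·σ_2 + 2h_2·σ_3 = 6(p'(3) - Δ_2) = -6.
Solving: σ_0 = -478/15, σ_1 = 506/15, σ_2 = -466/15, σ_3 = 188/15.
On [1, 2], p(x) = -5 + 104/15·(x - 1) + 253/15·(x - 1)² - 54/5·(x - 1)³.
With (x - 1) = 2/3: p(5/3) = 529/135.

3.9185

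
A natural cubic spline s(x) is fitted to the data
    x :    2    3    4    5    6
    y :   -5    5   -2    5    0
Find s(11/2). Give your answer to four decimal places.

Write σ_i for s''(x_i). With h_i = 1, 1, 1, 1 and divided differences Δ_i = 10, -7, 7, -5, the continuity of s' gives the tridiagonal system
  1·σ_0 + 4·σ_1 + 1·σ_2 = 6(Δ_1 - Δ_0) = -102
  1·σ_1 + 4·σ_2 + 1·σ_3 = 6(Δ_2 - Δ_1) = 84
  1·σ_2 + 4·σ_3 + 1·σ_4 = 6(Δ_3 - Δ_2) = -72
Natural end conditions: σ_0 = σ_4 = 0.
Solving the tridiagonal system: σ_0 = 0, σ_1 = -969/28, σ_2 = 255/7, σ_3 = -759/28, σ_4 = 0.
On [5, 6], s(x) = 5 + 113/28·(x - 5) - 759/56·(x - 5)² + 253/56·(x - 5)³.
With (x - 5) = 1/2: s(11/2) = 1879/448.

4.1942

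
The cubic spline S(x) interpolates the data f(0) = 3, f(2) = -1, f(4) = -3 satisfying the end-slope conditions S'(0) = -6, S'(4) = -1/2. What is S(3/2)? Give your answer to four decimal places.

-0.7617

Put m_i = S'' at the i-th knot. Here h = (2, 2) and Δ = (-2, -1), so the interior equations h_(i-1)·m_(i-1) + 2(h_(i-1)+h_i)·m_i + h_i·m_(i+1) = 6(Δ_i − Δ_(i-1)) read
  2·m_0 + 8·m_1 + 2·m_2 = 6(Δ_1 - Δ_0) = 6
Clamped end conditions give two more equations: 2h_0·m_0 + h_0·m_1 = 6(Δ_0 - S'(0)) = 24 and h_1·m_1 + 2h_1·m_2 = 6(S'(4) - Δ_1) = 3.
Solving the tridiagonal system: m_0 = 53/8, m_1 = -5/4, m_2 = 11/8.
On [0, 2], S(x) = 3 - 6·x + 53/16·x² - 21/32·x³.
With x = 3/2: S(3/2) = -195/256.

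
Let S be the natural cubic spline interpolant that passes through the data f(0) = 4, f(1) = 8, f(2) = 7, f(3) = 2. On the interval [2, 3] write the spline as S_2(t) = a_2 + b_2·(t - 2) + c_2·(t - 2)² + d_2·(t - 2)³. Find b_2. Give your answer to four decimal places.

-3.5333

With σ_i denoting the second derivative at x_i, h_i = 1, 1, 1, and Δ_i = (y_(i+1) − y_i)/h_i = 4, -1, -5:
  1·σ_0 + 4·σ_1 + 1·σ_2 = 6(Δ_1 - Δ_0) = -30
  1·σ_1 + 4·σ_2 + 1·σ_3 = 6(Δ_2 - Δ_1) = -24
Natural end conditions: σ_0 = σ_3 = 0.
Hence σ_0 = 0, σ_1 = -32/5, σ_2 = -22/5, σ_3 = 0.
On [2, 3], with S_2(t) = a_2 + b_2·(t - 2) + c_2·(t - 2)² + d_2·(t - 2)³: c_2 = σ_2/2 = -11/5, d_2 = (σ_3 - σ_2)/(6h_2) = 11/15, b_2 = Δ_2 - h_2(2σ_2 + σ_3)/6 = -53/15.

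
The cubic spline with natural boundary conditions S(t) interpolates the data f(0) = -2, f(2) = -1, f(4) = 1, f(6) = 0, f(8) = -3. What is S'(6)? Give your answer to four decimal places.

Put σ_i = S'' at the i-th knot. Here h = (2, 2, 2, 2) and Δ = (1/2, 1, -1/2, -3/2), so the interior equations h_(i-1)·σ_(i-1) + 2(h_(i-1)+h_i)·σ_i + h_i·σ_(i+1) = 6(Δ_i − Δ_(i-1)) read
  2·σ_0 + 8·σ_1 + 2·σ_2 = 6(Δ_1 - Δ_0) = 3
  2·σ_1 + 8·σ_2 + 2·σ_3 = 6(Δ_2 - Δ_1) = -9
  2·σ_2 + 8·σ_3 + 2·σ_4 = 6(Δ_3 - Δ_2) = -6
Natural end conditions: σ_0 = σ_4 = 0.
Solving: σ_0 = 0, σ_1 = 75/112, σ_2 = -33/28, σ_3 = -51/112, σ_4 = 0.
On [6, 8], S'(t) = b_3 + 2c_3·(t - 6) + 3d_3·(t - 6)² with b_3 = Δ_3 - h_3(2σ_3 + σ_4)/6 = -67/56, c_3 = σ_3/2 = -51/224, d_3 = (σ_4 - σ_3)/(6h_3) = 17/448. So S'(6) = -67/56.

-1.1964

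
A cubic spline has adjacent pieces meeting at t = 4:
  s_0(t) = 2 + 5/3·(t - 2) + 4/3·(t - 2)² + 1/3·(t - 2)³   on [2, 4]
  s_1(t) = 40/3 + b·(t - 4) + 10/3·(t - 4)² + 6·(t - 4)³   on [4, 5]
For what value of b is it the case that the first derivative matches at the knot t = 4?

s_0'(t) = 5/3 + 8/3·(t - 2) + 1·(t - 2)², so s_0'(4) = 11. On the right, s_1'(4) = b, so b = 11.

11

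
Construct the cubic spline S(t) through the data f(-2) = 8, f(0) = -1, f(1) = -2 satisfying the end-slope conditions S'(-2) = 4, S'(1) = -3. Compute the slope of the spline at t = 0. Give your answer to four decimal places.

-2.9167

With m_i denoting the second derivative at x_i, h_i = 2, 1, and Δ_i = (y_(i+1) − y_i)/h_i = -9/2, -1:
  2·m_0 + 6·m_1 + 1·m_2 = 6(Δ_1 - Δ_0) = 21
Clamped end conditions give two more equations: 2h_0·m_0 + h_0·m_1 = 6(Δ_0 - S'(-2)) = -51 and h_1·m_1 + 2h_1·m_2 = 6(S'(1) - Δ_1) = -12.
Solving: m_0 = -223/12, m_1 = 35/3, m_2 = -71/6.
On [0, 1], S'(t) = b_1 + 2c_1·t + 3d_1·t² with b_1 = Δ_1 - h_1(2m_1 + m_2)/6 = -35/12, c_1 = m_1/2 = 35/6, d_1 = (m_2 - m_1)/(6h_1) = -47/12. So S'(0) = -35/12.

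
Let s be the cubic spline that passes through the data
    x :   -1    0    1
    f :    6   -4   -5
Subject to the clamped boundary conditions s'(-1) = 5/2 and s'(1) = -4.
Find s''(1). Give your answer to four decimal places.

Let σ_i = s''(x_i). Step sizes h_i = 1, 1; slopes of the chords Δ_i = (y_(i+1) - y_i)/h_i = -10, -1.
  1·σ_0 + 4·σ_1 + 1·σ_2 = 6(Δ_1 - Δ_0) = 54
Clamped end conditions give two more equations: 2h_0·σ_0 + h_0·σ_1 = 6(Δ_0 - s'(-1)) = -75 and h_1·σ_1 + 2h_1·σ_2 = 6(s'(1) - Δ_1) = -18.
Solving the tridiagonal system: σ_0 = -217/4, σ_1 = 67/2, σ_2 = -103/4.

-25.7500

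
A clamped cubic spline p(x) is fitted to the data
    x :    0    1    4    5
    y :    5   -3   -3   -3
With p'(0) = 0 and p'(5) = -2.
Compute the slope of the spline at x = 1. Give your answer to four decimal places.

Write m_i for p''(x_i). With h_i = 1, 3, 1 and divided differences Δ_i = -8, 0, 0, the continuity of p' gives the tridiagonal system
  1·m_0 + 8·m_1 + 3·m_2 = 6(Δ_1 - Δ_0) = 48
  3·m_1 + 8·m_2 + 1·m_3 = 6(Δ_2 - Δ_1) = 0
Clamped end conditions give two more equations: 2h_0·m_0 + h_0·m_1 = 6(Δ_0 - p'(0)) = -48 and h_2·m_2 + 2h_2·m_3 = 6(p'(5) - Δ_2) = -12.
Forward elimination and back-substitution give m_0 = -620/21, m_1 = 232/21, m_2 = -76/21, m_3 = -88/21.
On [1, 4], p'(x) = b_1 + 2c_1·(x - 1) + 3d_1·(x - 1)² with b_1 = Δ_1 - h_1(2m_1 + m_2)/6 = -194/21, c_1 = m_1/2 = 116/21, d_1 = (m_2 - m_1)/(6h_1) = -22/27. So p'(1) = -194/21.

-9.2381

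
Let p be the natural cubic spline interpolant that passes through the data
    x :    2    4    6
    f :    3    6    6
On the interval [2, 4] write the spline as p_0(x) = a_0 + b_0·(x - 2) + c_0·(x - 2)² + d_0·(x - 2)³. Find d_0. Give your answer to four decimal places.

-0.0938

With M_i denoting the second derivative at x_i, h_i = 2, 2, and Δ_i = (y_(i+1) − y_i)/h_i = 3/2, 0:
  2·M_0 + 8·M_1 + 2·M_2 = 6(Δ_1 - Δ_0) = -9
Natural end conditions: M_0 = M_2 = 0.
Hence M_0 = 0, M_1 = -9/8, M_2 = 0.
On [2, 4], with p_0(x) = a_0 + b_0·(x - 2) + c_0·(x - 2)² + d_0·(x - 2)³: c_0 = M_0/2 = 0, d_0 = (M_1 - M_0)/(6h_0) = -3/32, b_0 = Δ_0 - h_0(2M_0 + M_1)/6 = 15/8.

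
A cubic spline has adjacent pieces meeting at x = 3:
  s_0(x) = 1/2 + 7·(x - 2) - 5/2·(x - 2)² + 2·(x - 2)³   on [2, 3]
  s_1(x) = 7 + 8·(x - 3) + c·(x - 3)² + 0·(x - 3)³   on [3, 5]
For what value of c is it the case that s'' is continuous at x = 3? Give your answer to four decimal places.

3.5000

s_0''(x) = -5 + 12·(x - 2), so s_0''(3) = 7. On the right, s_1''(3) = 2c, so c = 7/2.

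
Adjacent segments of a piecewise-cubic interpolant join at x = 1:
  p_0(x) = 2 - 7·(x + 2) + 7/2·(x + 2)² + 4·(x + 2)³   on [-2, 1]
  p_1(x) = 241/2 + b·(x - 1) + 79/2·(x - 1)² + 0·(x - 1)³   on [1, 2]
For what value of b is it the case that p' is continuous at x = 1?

122

p_0'(x) = -7 + 7·(x + 2) + 12·(x + 2)², so p_0'(1) = 122. On the right, p_1'(1) = b, so b = 122.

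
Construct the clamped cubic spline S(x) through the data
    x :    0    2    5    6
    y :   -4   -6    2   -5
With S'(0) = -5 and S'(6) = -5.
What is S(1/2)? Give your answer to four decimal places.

Put M_i = S'' at the i-th knot. Here h = (2, 3, 1) and Δ = (-1, 8/3, -7), so the interior equations h_(i-1)·M_(i-1) + 2(h_(i-1)+h_i)·M_i + h_i·M_(i+1) = 6(Δ_i − Δ_(i-1)) read
  2·M_0 + 10·M_1 + 3·M_2 = 6(Δ_1 - Δ_0) = 22
  3·M_1 + 8·M_2 + 1·M_3 = 6(Δ_2 - Δ_1) = -58
Clamped end conditions give two more equations: 2h_0·M_0 + h_0·M_1 = 6(Δ_0 - S'(0)) = 24 and h_2·M_2 + 2h_2·M_3 = 6(S'(6) - Δ_2) = 12.
Forward elimination and back-substitution give M_0 = 145/39, M_1 = 178/39, M_2 = -404/39, M_3 = 436/39.
On [0, 2], S(x) = -4 - 5·x + 145/78·x² + 11/156·x³.
With x = 1/2: S(1/2) = -2507/416.

-6.0264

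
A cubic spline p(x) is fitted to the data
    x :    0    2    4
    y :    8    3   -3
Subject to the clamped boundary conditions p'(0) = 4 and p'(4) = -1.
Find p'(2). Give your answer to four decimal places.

-4.8750

Write m_i for p''(x_i). With h_i = 2, 2 and divided differences Δ_i = -5/2, -3, the continuity of p' gives the tridiagonal system
  2·m_0 + 8·m_1 + 2·m_2 = 6(Δ_1 - Δ_0) = -3
Clamped end conditions give two more equations: 2h_0·m_0 + h_0·m_1 = 6(Δ_0 - p'(0)) = -39 and h_1·m_1 + 2h_1·m_2 = 6(p'(4) - Δ_1) = 12.
Solving the tridiagonal system: m_0 = -85/8, m_1 = 7/4, m_2 = 17/8.
On [2, 4], p'(x) = b_1 + 2c_1·(x - 2) + 3d_1·(x - 2)² with b_1 = Δ_1 - h_1(2m_1 + m_2)/6 = -39/8, c_1 = m_1/2 = 7/8, d_1 = (m_2 - m_1)/(6h_1) = 1/32. So p'(2) = -39/8.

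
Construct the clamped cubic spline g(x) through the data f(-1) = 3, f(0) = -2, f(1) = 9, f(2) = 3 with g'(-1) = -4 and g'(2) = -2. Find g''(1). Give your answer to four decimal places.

-44.2667

Put m_i = g'' at the i-th knot. Here h = (1, 1, 1) and Δ = (-5, 11, -6), so the interior equations h_(i-1)·m_(i-1) + 2(h_(i-1)+h_i)·m_i + h_i·m_(i+1) = 6(Δ_i − Δ_(i-1)) read
  1·m_0 + 4·m_1 + 1·m_2 = 6(Δ_1 - Δ_0) = 96
  1·m_1 + 4·m_2 + 1·m_3 = 6(Δ_2 - Δ_1) = -102
Clamped end conditions give two more equations: 2h_0·m_0 + h_0·m_1 = 6(Δ_0 - g'(-1)) = -6 and h_2·m_2 + 2h_2·m_3 = 6(g'(2) - Δ_2) = 24.
Solving: m_0 = -352/15, m_1 = 614/15, m_2 = -664/15, m_3 = 512/15.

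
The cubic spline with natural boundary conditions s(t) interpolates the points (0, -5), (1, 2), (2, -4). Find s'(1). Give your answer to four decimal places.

Let M_i = s''(x_i). Step sizes h_i = 1, 1; slopes of the chords Δ_i = (y_(i+1) - y_i)/h_i = 7, -6.
  1·M_0 + 4·M_1 + 1·M_2 = 6(Δ_1 - Δ_0) = -78
Natural end conditions: M_0 = M_2 = 0.
Forward elimination and back-substitution give M_0 = 0, M_1 = -39/2, M_2 = 0.
On [1, 2], s'(t) = b_1 + 2c_1·(t - 1) + 3d_1·(t - 1)² with b_1 = Δ_1 - h_1(2M_1 + M_2)/6 = 1/2, c_1 = M_1/2 = -39/4, d_1 = (M_2 - M_1)/(6h_1) = 13/4. So s'(1) = 1/2.

0.5000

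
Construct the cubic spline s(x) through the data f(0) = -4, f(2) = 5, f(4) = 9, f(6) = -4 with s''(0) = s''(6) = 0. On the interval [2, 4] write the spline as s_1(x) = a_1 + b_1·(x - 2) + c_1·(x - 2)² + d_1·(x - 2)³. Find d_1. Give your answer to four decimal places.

Write σ_i for s''(x_i). With h_i = 2, 2, 2 and divided differences Δ_i = 9/2, 2, -13/2, the continuity of s' gives the tridiagonal system
  2·σ_0 + 8·σ_1 + 2·σ_2 = 6(Δ_1 - Δ_0) = -15
  2·σ_1 + 8·σ_2 + 2·σ_3 = 6(Δ_2 - Δ_1) = -51
Natural end conditions: σ_0 = σ_3 = 0.
Hence σ_0 = 0, σ_1 = -3/10, σ_2 = -63/10, σ_3 = 0.
On [2, 4], with s_1(x) = a_1 + b_1·(x - 2) + c_1·(x - 2)² + d_1·(x - 2)³: c_1 = σ_1/2 = -3/20, d_1 = (σ_2 - σ_1)/(6h_1) = -1/2, b_1 = Δ_1 - h_1(2σ_1 + σ_2)/6 = 43/10.

-0.5000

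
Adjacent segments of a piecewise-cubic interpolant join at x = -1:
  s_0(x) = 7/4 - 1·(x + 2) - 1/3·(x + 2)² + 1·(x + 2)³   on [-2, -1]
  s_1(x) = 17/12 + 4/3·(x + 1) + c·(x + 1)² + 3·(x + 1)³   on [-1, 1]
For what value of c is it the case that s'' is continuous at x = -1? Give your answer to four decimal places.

2.6667

s_0''(x) = -2/3 + 6·(x + 2), so s_0''(-1) = 16/3. On the right, s_1''(-1) = 2c, so c = 8/3.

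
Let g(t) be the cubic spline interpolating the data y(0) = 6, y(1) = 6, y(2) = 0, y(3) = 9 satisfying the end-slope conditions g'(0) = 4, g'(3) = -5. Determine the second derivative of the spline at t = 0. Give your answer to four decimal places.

Write M_i for g''(x_i). With h_i = 1, 1, 1 and divided differences Δ_i = 0, -6, 9, the continuity of g' gives the tridiagonal system
  1·M_0 + 4·M_1 + 1·M_2 = 6(Δ_1 - Δ_0) = -36
  1·M_1 + 4·M_2 + 1·M_3 = 6(Δ_2 - Δ_1) = 90
Clamped end conditions give two more equations: 2h_0·M_0 + h_0·M_1 = 6(Δ_0 - g'(0)) = -24 and h_2·M_2 + 2h_2·M_3 = 6(g'(3) - Δ_2) = -84.
Hence M_0 = -12/5, M_1 = -96/5, M_2 = 216/5, M_3 = -318/5.

-2.4000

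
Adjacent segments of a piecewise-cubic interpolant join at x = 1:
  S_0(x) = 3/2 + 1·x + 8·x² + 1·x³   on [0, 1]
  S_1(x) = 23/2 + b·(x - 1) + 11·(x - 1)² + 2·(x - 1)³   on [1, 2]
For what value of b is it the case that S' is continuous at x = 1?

S_0'(x) = 1 + 16·x + 3·x², so S_0'(1) = 20. On the right, S_1'(1) = b, so b = 20.

20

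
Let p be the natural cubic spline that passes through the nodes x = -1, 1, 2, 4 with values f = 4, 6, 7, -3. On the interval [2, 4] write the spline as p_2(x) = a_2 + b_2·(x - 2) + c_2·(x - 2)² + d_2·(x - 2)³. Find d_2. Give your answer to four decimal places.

Put m_i = p'' at the i-th knot. Here h = (2, 1, 2) and Δ = (1, 1, -5), so the interior equations h_(i-1)·m_(i-1) + 2(h_(i-1)+h_i)·m_i + h_i·m_(i+1) = 6(Δ_i − Δ_(i-1)) read
  2·m_0 + 6·m_1 + 1·m_2 = 6(Δ_1 - Δ_0) = 0
  1·m_1 + 6·m_2 + 2·m_3 = 6(Δ_2 - Δ_1) = -36
Natural end conditions: m_0 = m_3 = 0.
Solving the tridiagonal system: m_0 = 0, m_1 = 36/35, m_2 = -216/35, m_3 = 0.
On [2, 4], with p_2(x) = a_2 + b_2·(x - 2) + c_2·(x - 2)² + d_2·(x - 2)³: c_2 = m_2/2 = -108/35, d_2 = (m_3 - m_2)/(6h_2) = 18/35, b_2 = Δ_2 - h_2(2m_2 + m_3)/6 = -31/35.

0.5143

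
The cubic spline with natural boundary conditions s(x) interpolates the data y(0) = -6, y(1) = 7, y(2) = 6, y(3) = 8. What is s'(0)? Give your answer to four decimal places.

Put M_i = s'' at the i-th knot. Here h = (1, 1, 1) and Δ = (13, -1, 2), so the interior equations h_(i-1)·M_(i-1) + 2(h_(i-1)+h_i)·M_i + h_i·M_(i+1) = 6(Δ_i − Δ_(i-1)) read
  1·M_0 + 4·M_1 + 1·M_2 = 6(Δ_1 - Δ_0) = -84
  1·M_1 + 4·M_2 + 1·M_3 = 6(Δ_2 - Δ_1) = 18
Natural end conditions: M_0 = M_3 = 0.
Hence M_0 = 0, M_1 = -118/5, M_2 = 52/5, M_3 = 0.
On [0, 1], s'(x) = b_0 + 2c_0·x + 3d_0·x² with b_0 = Δ_0 - h_0(2M_0 + M_1)/6 = 254/15, c_0 = M_0/2 = 0, d_0 = (M_1 - M_0)/(6h_0) = -59/15. So s'(0) = 254/15.

16.9333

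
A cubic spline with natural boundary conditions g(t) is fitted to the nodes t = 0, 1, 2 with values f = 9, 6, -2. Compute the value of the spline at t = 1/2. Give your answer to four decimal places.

Write M_i for g''(x_i). With h_i = 1, 1 and divided differences Δ_i = -3, -8, the continuity of g' gives the tridiagonal system
  1·M_0 + 4·M_1 + 1·M_2 = 6(Δ_1 - Δ_0) = -30
Natural end conditions: M_0 = M_2 = 0.
Hence M_0 = 0, M_1 = -15/2, M_2 = 0.
On [0, 1], g(t) = 9 - 7/4·t + 0·t² - 5/4·t³.
With t = 1/2: g(1/2) = 255/32.

7.9688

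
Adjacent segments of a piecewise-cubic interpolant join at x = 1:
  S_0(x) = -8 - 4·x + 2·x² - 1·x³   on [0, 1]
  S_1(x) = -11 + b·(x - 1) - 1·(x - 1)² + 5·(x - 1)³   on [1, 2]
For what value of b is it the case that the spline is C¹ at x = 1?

S_0'(x) = -4 + 4·x - 3·x², so S_0'(1) = -3. On the right, S_1'(1) = b, so b = -3.

-3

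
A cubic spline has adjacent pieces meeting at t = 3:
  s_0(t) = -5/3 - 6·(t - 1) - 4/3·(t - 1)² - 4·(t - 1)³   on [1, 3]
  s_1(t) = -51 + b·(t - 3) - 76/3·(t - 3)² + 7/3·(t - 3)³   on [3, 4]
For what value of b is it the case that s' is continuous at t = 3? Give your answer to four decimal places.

-59.3333

s_0'(t) = -6 - 8/3·(t - 1) - 12·(t - 1)², so s_0'(3) = -178/3. On the right, s_1'(3) = b, so b = -178/3.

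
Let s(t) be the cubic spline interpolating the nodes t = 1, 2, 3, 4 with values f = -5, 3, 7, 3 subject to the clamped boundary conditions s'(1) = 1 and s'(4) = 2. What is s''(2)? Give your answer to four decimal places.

Put m_i = s'' at the i-th knot. Here h = (1, 1, 1) and Δ = (8, 4, -4), so the interior equations h_(i-1)·m_(i-1) + 2(h_(i-1)+h_i)·m_i + h_i·m_(i+1) = 6(Δ_i − Δ_(i-1)) read
  1·m_0 + 4·m_1 + 1·m_2 = 6(Δ_1 - Δ_0) = -24
  1·m_1 + 4·m_2 + 1·m_3 = 6(Δ_2 - Δ_1) = -48
Clamped end conditions give two more equations: 2h_0·m_0 + h_0·m_1 = 6(Δ_0 - s'(1)) = 42 and h_2·m_2 + 2h_2·m_3 = 6(s'(4) - Δ_2) = 36.
Forward elimination and back-substitution give m_0 = 376/15, m_1 = -122/15, m_2 = -248/15, m_3 = 394/15.

-8.1333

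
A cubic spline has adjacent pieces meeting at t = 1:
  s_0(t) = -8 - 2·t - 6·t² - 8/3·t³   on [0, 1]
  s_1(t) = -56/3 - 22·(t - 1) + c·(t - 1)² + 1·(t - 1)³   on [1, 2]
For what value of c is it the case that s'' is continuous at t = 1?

-14

s_0''(t) = -12 - 16·t, so s_0''(1) = -28. On the right, s_1''(1) = 2c, so c = -14.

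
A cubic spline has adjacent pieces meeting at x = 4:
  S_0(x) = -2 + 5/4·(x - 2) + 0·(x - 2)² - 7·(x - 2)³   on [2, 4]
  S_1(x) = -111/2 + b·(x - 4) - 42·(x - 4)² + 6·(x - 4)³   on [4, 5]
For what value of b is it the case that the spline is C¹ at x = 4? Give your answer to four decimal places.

S_0'(x) = 5/4 + 0·(x - 2) - 21·(x - 2)², so S_0'(4) = -331/4. On the right, S_1'(4) = b, so b = -331/4.

-82.7500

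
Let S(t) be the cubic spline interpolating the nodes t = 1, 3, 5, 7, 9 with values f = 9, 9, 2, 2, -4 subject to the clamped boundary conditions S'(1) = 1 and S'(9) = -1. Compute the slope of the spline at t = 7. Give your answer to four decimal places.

-1.5982

Let σ_i = S''(x_i). Step sizes h_i = 2, 2, 2, 2; slopes of the chords Δ_i = (y_(i+1) - y_i)/h_i = 0, -7/2, 0, -3.
  2·σ_0 + 8·σ_1 + 2·σ_2 = 6(Δ_1 - Δ_0) = -21
  2·σ_1 + 8·σ_2 + 2·σ_3 = 6(Δ_2 - Δ_1) = 21
  2·σ_2 + 8·σ_3 + 2·σ_4 = 6(Δ_3 - Δ_2) = -18
Clamped end conditions give two more equations: 2h_0·σ_0 + h_0·σ_1 = 6(Δ_0 - S'(1)) = -6 and h_3·σ_3 + 2h_3·σ_4 = 6(S'(9) - Δ_3) = 12.
Solving the tridiagonal system: σ_0 = 53/112, σ_1 = -221/56, σ_2 = 77/16, σ_3 = -269/56, σ_4 = 605/112.
On [7, 9], S'(t) = b_3 + 2c_3·(t - 7) + 3d_3·(t - 7)² with b_3 = Δ_3 - h_3(2σ_3 + σ_4)/6 = -179/112, c_3 = σ_3/2 = -269/112, d_3 = (σ_4 - σ_3)/(6h_3) = 381/448. So S'(7) = -179/112.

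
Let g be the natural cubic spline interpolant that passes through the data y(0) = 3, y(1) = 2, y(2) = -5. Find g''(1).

Put M_i = g'' at the i-th knot. Here h = (1, 1) and Δ = (-1, -7), so the interior equations h_(i-1)·M_(i-1) + 2(h_(i-1)+h_i)·M_i + h_i·M_(i+1) = 6(Δ_i − Δ_(i-1)) read
  1·M_0 + 4·M_1 + 1·M_2 = 6(Δ_1 - Δ_0) = -36
Natural end conditions: M_0 = M_2 = 0.
Forward elimination and back-substitution give M_0 = 0, M_1 = -9, M_2 = 0.

-9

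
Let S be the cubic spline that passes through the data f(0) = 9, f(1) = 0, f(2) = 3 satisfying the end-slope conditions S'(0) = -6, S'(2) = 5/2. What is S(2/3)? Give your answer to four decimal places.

With M_i denoting the second derivative at x_i, h_i = 1, 1, and Δ_i = (y_(i+1) − y_i)/h_i = -9, 3:
  1·M_0 + 4·M_1 + 1·M_2 = 6(Δ_1 - Δ_0) = 72
Clamped end conditions give two more equations: 2h_0·M_0 + h_0·M_1 = 6(Δ_0 - S'(0)) = -18 and h_1·M_1 + 2h_1·M_2 = 6(S'(2) - Δ_1) = -3.
Solving: M_0 = -91/4, M_1 = 55/2, M_2 = -61/4.
On [0, 1], S(x) = 9 - 6·x - 91/8·x² + 67/8·x³.
With x = 2/3: S(2/3) = 131/54.

2.4259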